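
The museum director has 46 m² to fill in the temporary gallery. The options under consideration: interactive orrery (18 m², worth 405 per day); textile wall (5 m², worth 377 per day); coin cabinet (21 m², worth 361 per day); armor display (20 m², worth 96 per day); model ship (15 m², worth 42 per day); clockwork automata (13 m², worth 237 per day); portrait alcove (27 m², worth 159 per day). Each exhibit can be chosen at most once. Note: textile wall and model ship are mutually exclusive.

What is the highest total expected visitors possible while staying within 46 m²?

1143

Taking the top-ratio exhibits first gives interactive orrery + textile wall + clockwork automata for 1019 (36 m²).
Replace clockwork automata with coin cabinet: the trade gains 124 net, giving 1143 at 44 m².
An exhaustive check of the 128 subsets confirms 1143.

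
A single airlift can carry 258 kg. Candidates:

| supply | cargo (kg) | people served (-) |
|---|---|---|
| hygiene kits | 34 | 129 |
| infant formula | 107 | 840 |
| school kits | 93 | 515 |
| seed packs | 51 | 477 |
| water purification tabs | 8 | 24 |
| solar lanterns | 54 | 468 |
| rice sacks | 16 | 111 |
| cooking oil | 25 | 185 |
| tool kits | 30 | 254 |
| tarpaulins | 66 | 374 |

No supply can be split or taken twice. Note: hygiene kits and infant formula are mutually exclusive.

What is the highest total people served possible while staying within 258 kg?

Taking infant formula + seed packs + solar lanterns + rice sacks + tool kits: 258 kg used, 2150 in people served.

2150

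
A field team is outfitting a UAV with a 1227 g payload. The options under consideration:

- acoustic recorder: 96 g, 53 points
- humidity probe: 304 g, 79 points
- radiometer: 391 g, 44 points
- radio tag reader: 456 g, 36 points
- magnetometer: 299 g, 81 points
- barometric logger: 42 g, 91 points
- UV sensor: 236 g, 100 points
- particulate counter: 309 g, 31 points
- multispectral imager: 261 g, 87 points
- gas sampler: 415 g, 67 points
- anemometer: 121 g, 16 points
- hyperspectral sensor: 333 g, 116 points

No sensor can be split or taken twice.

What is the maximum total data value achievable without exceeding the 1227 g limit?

475

Greedy by ratio would take acoustic recorder + barometric logger + UV sensor + multispectral imager + anemometer + hyperspectral sensor: 1089 g used, total 463.
Dropping acoustic recorder and anemometer frees 217 g; slotting in magnetometer (299 g) lifts the total to 475 at 1171 g.
The closest alternative, humidity probe + barometric logger + UV sensor + multispectral imager + hyperspectral sensor, reaches only 473.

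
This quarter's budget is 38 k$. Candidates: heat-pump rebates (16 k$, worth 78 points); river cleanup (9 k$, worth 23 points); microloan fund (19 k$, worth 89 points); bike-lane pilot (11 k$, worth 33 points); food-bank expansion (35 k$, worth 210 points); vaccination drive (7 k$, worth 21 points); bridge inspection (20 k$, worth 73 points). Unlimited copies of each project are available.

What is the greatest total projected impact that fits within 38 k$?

Food-bank expansion uses 35 of the 38 k$ and totals 210.
Every other selection either busts 38 k$ or fails to beat 210.

210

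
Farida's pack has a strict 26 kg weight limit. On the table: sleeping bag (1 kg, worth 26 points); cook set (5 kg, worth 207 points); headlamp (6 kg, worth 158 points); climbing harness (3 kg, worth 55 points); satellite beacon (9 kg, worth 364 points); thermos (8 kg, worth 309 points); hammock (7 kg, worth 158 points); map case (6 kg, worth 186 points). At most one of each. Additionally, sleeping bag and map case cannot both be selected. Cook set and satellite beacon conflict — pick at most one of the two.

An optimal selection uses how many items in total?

Best achievable utility is 914.
For example climbing harness + satellite beacon + thermos + map case achieves it, using 26 kg.
All optima have 4 items.

4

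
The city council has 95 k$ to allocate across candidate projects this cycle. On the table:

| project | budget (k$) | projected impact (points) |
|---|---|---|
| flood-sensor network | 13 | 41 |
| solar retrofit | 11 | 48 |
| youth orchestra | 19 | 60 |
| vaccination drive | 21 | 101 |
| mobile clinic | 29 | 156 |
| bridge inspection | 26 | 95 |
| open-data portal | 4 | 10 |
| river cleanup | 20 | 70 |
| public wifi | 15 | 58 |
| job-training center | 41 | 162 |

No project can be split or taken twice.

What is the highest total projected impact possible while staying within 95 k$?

429

A density-first pass picks solar retrofit + youth orchestra + vaccination drive + mobile clinic + public wifi — 423 at 95 k$.
A better packing is vaccination drive + mobile clinic + open-data portal + job-training center: 95 k$, total 429.
No other feasible combination exceeds 429.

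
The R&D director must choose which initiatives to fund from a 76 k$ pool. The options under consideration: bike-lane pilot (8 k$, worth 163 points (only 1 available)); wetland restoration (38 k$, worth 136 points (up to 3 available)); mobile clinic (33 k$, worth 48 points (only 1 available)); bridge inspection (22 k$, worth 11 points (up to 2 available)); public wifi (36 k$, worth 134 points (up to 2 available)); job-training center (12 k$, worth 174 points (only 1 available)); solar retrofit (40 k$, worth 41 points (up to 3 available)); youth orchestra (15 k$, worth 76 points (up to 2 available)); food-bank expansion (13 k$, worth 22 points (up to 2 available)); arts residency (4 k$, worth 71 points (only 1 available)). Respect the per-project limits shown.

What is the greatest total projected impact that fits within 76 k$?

618

A density-first pass picks bike-lane pilot + job-training center + 2×youth orchestra + food-bank expansion + arts residency — 582 at 67 k$.
Replace youth orchestra and food-bank expansion with public wifi: the trade gains 36 net, giving 618 at 75 k$.
Every other selection either busts 76 k$ or exceeds an availability limit or fails to beat 618.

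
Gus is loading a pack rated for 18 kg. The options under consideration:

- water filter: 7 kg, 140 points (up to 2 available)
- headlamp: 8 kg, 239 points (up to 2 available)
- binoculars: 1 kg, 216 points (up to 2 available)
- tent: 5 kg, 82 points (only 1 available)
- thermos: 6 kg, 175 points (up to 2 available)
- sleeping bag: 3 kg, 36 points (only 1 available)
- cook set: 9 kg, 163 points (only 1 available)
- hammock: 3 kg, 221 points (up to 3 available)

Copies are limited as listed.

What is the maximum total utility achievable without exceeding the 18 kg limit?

1270

Ranking by ratio (utility/kg): binoculars 216.00, hammock 73.67, headlamp 29.88, thermos 29.17.
The ratio ordering already packs tightly: 2×binoculars + thermos + 3×hammock, 17 kg, 1270.
That's the maximum — no swap from here does better than 1270.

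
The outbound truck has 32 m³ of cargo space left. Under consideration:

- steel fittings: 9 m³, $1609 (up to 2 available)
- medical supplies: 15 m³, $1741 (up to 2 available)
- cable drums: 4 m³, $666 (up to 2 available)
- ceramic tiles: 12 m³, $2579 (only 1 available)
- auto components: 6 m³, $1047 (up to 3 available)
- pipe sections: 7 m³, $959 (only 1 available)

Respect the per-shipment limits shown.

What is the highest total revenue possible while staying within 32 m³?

6005

Greedy by ratio would take 2×steel fittings + ceramic tiles: 30 m³ used, total 5797.
Replace 2×steel fittings with 2×cable drums + 2×auto components: the trade gains 208 net, giving 6005 at 32 m³.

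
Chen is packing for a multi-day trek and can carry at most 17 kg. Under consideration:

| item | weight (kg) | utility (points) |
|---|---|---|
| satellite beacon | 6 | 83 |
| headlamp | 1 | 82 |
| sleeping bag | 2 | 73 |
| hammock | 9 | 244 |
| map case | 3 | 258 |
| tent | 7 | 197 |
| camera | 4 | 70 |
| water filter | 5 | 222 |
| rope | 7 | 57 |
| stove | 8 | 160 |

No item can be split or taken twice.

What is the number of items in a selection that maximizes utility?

The maximum utility within 17 kg is 759.
One optimal bundle: headlamp + map case + tent + water filter (16 kg).
Any selection reaching 759 contains exactly 4 items.

4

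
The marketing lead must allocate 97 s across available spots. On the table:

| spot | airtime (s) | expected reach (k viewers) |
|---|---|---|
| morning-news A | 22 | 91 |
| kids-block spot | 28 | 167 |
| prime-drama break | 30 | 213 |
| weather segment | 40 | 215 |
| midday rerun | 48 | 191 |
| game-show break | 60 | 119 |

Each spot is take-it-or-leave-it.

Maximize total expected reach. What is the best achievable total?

Filling by ratio: morning-news A + kids-block spot + prime-drama break for 471, with 17 s left unused.
Replace kids-block spot with weather segment: the trade gains 48 net, giving 519 at 92 s.

519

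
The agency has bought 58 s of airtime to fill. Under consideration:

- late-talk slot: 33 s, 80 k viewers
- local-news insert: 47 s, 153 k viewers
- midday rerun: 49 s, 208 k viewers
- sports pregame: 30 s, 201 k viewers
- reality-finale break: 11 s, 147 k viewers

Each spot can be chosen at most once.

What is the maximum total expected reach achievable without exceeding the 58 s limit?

By expected reach per s: reality-finale break 13.36, sports pregame 6.70, midday rerun 4.24 lead.
Sports pregame + reality-finale break uses 41 of the 58 s and totals 348.

348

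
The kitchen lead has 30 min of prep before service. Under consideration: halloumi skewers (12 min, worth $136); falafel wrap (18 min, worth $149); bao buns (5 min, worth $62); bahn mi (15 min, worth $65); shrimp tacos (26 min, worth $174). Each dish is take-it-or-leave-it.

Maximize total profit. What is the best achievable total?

285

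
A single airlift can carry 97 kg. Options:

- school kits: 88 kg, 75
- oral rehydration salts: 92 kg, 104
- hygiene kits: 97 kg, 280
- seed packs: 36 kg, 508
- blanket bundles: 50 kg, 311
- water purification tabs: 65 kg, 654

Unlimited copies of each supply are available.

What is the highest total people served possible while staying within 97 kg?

1016

2×seed packs uses 72 of the 97 kg and totals 1016.
That's the maximum — no swap from here does better than 1016.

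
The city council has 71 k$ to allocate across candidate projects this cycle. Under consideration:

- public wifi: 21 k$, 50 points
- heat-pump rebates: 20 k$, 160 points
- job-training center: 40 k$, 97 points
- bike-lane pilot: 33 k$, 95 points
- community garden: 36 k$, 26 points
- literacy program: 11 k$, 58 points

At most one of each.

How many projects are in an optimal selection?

3

Optimal total is 315.
heat-pump rebates + job-training center + literacy program hits 315 at 71 k$.
Every optimal selection uses 3 projects.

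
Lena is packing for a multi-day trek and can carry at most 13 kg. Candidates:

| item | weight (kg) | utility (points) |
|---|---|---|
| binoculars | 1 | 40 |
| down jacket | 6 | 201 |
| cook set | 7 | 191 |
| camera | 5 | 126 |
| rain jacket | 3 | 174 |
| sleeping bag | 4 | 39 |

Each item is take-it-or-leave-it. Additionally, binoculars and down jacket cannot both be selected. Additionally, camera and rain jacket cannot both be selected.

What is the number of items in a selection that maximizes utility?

The maximum utility within 13 kg is 414.
down jacket + rain jacket + sleeping bag hits 414 at 13 kg.
Every optimal selection uses 3 items.

3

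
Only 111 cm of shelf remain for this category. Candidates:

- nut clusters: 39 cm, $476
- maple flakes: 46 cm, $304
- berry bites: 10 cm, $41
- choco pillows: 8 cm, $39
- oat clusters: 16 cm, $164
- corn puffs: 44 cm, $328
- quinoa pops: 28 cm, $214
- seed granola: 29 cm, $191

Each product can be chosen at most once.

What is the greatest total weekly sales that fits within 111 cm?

Taking the top-ratio products first gives nut clusters + berry bites + choco pillows + oat clusters + quinoa pops for 934 (101 cm).
The 34 cm tied up in berry bites and choco pillows and oat clusters is better spent on corn puffs — total rises to 1018 (111 cm).

1018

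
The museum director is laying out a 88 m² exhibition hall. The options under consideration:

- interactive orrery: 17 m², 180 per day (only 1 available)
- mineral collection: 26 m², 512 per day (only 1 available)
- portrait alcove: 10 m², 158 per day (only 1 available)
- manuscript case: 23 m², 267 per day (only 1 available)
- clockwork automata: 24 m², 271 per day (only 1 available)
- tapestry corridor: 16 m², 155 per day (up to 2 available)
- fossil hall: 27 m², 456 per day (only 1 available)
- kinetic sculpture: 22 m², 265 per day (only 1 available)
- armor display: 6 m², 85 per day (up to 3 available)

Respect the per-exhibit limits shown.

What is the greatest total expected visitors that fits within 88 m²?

1405

By expected visitors per m²: mineral collection 19.69, fossil hall 16.89, portrait alcove 15.80 lead.
Filling by ratio: mineral collection + portrait alcove + fossil hall + 3×armor display for 1381, with 7 m² left unused.
The 16 m² tied up in portrait alcove and armor display is better spent on manuscript case — total rises to 1405 (88 m²).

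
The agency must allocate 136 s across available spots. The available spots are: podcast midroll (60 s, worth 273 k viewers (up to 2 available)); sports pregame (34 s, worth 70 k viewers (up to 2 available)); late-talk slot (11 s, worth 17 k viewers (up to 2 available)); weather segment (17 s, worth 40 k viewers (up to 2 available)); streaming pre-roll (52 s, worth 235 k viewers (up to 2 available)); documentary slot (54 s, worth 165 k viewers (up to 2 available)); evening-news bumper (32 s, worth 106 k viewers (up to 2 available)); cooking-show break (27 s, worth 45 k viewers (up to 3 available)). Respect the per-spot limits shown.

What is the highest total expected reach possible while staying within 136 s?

576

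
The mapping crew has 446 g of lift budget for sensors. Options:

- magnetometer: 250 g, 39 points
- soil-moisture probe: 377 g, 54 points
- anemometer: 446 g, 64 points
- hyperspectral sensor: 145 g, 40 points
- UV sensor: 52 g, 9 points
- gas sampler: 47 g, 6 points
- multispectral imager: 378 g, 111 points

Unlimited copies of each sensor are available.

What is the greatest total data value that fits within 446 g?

120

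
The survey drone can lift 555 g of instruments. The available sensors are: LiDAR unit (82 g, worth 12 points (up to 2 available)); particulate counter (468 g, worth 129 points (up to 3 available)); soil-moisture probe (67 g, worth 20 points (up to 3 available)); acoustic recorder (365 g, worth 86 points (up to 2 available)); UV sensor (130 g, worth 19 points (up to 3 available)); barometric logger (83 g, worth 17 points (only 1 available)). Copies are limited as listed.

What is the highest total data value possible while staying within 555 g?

Greedy by ratio would take 2×LiDAR unit + 3×soil-moisture probe + barometric logger: 448 g used, total 101.
The 381 g tied up in 2×LiDAR unit and 2×soil-moisture probe and barometric logger is better spent on particulate counter — total rises to 149 (535 g).
The spare 20 g is too small for any remaining sensor, and no exchange beats 149.

149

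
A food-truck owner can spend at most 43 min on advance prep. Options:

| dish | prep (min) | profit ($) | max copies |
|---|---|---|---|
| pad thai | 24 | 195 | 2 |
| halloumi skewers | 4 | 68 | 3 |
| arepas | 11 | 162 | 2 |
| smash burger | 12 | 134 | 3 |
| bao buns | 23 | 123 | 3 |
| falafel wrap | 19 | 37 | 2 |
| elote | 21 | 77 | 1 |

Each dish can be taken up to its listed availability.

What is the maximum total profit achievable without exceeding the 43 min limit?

The ratio heuristic lands on 3×halloumi skewers + 2×arepas (528) but leaves 9 min idle.
Dropping halloumi skewers frees 4 min; slotting in smash burger (12 min) lifts the total to 594 at 42 min.
Nothing else within 43 min beats 594.

594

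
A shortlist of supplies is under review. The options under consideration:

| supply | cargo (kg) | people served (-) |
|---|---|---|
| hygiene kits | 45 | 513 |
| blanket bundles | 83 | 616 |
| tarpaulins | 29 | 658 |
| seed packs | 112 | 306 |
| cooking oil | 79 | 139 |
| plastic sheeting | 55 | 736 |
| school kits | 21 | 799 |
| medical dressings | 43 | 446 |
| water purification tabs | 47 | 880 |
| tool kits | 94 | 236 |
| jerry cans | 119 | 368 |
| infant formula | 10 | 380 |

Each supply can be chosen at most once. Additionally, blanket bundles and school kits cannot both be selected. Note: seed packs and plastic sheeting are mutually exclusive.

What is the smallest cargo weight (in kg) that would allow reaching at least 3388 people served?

Minimise kg subject to total people served ≥ 3388.
Taking tarpaulins + plastic sheeting + school kits + water purification tabs + infant formula gives 3453 (≥ 3388) for 162 kg.
Any bundle with less than 162 kg falls short of 3388.

162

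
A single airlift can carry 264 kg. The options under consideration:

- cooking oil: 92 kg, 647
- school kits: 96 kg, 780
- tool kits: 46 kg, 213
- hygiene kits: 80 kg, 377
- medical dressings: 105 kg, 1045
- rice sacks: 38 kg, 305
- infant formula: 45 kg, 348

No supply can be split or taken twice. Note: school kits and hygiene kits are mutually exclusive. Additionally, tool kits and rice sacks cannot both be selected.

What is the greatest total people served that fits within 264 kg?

2173

Ranking by ratio (people served/kg): medical dressings 9.95, school kits 8.12, rice sacks 8.03, infant formula 7.73.
Greedy by ratio would take school kits + medical dressings + rice sacks: 239 kg used, total 2130.
Replace rice sacks with infant formula: the trade gains 43 net, giving 2173 at 246 kg.
Next best is school kits + medical dressings + rice sacks at 2130 (239 kg) — short by 43.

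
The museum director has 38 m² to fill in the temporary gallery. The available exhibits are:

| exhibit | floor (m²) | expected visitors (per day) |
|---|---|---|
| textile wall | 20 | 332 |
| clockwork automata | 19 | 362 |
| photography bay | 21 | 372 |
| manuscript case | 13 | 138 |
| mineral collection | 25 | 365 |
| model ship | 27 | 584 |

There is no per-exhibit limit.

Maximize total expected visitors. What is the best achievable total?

Density check — model ship 21.63, clockwork automata 19.05, photography bay 17.71, textile wall 16.60 are the best per m².
Greedy by ratio would take model ship: 27 m² used, total 584.
Replace model ship with 2×clockwork automata: the trade gains 140 net, giving 724 at 38 m².
That's the maximum — no swap from here does better than 724.

724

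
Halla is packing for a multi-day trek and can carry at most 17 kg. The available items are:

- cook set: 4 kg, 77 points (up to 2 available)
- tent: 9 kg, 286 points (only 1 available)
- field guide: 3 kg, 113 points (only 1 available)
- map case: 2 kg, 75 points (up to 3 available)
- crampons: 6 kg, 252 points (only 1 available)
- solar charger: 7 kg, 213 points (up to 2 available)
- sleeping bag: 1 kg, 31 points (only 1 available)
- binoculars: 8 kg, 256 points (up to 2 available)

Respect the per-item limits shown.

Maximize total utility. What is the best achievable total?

By utility per kg: crampons 42.00, field guide 37.67, map case 37.50 lead.
Taking field guide + crampons + binoculars: 17 kg used, 621 in utility.

621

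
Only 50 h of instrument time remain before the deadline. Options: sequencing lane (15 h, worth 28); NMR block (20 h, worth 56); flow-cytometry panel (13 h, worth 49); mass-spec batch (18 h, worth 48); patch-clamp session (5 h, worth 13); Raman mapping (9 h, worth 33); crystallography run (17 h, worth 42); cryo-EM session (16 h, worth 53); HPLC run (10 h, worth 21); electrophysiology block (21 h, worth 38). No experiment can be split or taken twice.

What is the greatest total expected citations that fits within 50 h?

A density-first pass picks flow-cytometry panel + patch-clamp session + Raman mapping + cryo-EM session — 148 at 43 h.
The 14 h tied up in patch-clamp session and Raman mapping is better spent on NMR block — total rises to 158 (49 h).

158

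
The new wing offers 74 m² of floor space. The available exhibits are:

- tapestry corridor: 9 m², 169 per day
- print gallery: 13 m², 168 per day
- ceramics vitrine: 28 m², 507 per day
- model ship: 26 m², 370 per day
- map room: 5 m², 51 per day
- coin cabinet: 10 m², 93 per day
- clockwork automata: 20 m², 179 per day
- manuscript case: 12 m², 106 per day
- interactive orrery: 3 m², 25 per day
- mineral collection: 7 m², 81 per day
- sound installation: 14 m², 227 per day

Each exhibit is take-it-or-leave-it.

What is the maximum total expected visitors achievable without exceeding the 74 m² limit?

1177

Density check — tapestry corridor 18.78, ceramics vitrine 18.11, sound installation 16.21, model ship 14.23 are the best per m².
Taking tapestry corridor + print gallery + ceramics vitrine + interactive orrery + mineral collection + sound installation: 74 m² used, 1177 in expected visitors.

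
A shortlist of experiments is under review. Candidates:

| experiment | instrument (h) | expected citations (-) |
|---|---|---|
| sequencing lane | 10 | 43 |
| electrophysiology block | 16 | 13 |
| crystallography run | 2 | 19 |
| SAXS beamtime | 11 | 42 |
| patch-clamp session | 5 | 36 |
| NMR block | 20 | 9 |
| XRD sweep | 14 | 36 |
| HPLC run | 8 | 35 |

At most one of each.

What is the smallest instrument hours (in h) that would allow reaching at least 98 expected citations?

17

Minimise h subject to total expected citations ≥ 98.
Taking sequencing lane + crystallography run + patch-clamp session gives 98 (≥ 98) for 17 h.
Below 17 h the best achievable stays under 98.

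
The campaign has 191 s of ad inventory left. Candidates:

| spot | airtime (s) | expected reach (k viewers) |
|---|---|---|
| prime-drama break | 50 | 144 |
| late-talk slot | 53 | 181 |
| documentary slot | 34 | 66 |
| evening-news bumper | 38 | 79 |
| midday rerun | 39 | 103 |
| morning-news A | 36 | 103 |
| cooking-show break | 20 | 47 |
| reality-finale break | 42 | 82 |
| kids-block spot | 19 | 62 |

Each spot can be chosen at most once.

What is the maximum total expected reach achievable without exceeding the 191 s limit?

Density check — late-talk slot 3.42, kids-block spot 3.26, prime-drama break 2.88 are the best per s.
Taking prime-drama break + late-talk slot + midday rerun + cooking-show break + kids-block spot: 181 s used, 537 in expected reach.
Prime-drama break + late-talk slot + morning-news A + cooking-show break + kids-block spot matches that 537 at 178 s; no feasible combination exceeds it.

537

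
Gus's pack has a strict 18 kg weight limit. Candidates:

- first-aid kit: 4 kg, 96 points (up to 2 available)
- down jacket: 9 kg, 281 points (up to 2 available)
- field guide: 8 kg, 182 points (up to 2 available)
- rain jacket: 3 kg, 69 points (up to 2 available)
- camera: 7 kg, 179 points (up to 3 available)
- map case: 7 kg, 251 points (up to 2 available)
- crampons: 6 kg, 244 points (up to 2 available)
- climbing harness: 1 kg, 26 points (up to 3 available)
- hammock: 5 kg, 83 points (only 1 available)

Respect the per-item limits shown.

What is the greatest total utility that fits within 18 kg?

Ranking by ratio (utility/kg): crampons 40.67, map case 35.86, down jacket 31.22.
Taking the top-ratio items first gives rain jacket + 2×crampons + 3×climbing harness for 635 (18 kg).
The 4 kg tied up in rain jacket and climbing harness is better spent on first-aid kit — total rises to 636 (18 kg).
That's the maximum — no swap from here does better than 636.

636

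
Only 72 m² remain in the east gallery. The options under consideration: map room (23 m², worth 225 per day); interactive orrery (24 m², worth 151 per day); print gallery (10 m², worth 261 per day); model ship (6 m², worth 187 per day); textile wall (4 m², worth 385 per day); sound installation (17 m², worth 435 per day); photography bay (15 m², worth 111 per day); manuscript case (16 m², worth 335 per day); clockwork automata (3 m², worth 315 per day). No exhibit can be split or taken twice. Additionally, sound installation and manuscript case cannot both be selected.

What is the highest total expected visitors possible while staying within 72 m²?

1808

Density check — clockwork automata 105.00, textile wall 96.25, model ship 31.17 are the best per m².
Best packing: map room + print gallery + model ship + textile wall + sound installation + clockwork automata — 63 m², 1808 total.
That's the maximum — no feasible swap from here does better than 1808.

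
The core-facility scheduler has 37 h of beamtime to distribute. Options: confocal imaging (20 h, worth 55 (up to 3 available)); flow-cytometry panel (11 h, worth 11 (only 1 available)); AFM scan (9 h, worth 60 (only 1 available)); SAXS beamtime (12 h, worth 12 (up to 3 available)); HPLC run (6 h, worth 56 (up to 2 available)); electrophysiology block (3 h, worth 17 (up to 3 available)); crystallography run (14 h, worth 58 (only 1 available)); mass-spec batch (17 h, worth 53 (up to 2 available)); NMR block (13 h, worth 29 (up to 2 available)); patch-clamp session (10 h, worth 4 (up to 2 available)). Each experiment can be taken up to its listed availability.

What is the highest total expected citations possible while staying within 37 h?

By expected citations per h: HPLC run 9.33, AFM scan 6.67, electrophysiology block 5.67, crystallography run 4.14 lead.
A density-first pass picks AFM scan + 2×HPLC run + 3×electrophysiology block — 223 at 30 h.
Dropping 3×electrophysiology block frees 9 h; slotting in crystallography run (14 h) lifts the total to 230 at 35 h.
Every other selection either busts 37 h or exceeds an availability limit or fails to beat 230.

230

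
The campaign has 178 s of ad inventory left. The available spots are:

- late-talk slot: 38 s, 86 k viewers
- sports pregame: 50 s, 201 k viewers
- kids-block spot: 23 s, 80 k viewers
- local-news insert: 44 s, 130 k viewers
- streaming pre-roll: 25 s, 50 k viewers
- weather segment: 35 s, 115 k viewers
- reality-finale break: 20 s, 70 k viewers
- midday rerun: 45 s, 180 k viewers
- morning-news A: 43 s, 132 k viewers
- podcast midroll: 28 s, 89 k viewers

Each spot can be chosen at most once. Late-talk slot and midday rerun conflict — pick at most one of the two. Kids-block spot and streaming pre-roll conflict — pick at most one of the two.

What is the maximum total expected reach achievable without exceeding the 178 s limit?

655

By expected reach per s: sports pregame 4.02, midday rerun 4.00, reality-finale break 3.50, kids-block spot 3.48 lead.
Taking the top-ratio spots first gives sports pregame + kids-block spot + weather segment + reality-finale break + midday rerun for 646 (173 s).
The 23 s tied up in kids-block spot is better spent on podcast midroll — total rises to 655 (178 s).
Every other selection either busts 178 s or breaks a pairing rule or fails to beat 655.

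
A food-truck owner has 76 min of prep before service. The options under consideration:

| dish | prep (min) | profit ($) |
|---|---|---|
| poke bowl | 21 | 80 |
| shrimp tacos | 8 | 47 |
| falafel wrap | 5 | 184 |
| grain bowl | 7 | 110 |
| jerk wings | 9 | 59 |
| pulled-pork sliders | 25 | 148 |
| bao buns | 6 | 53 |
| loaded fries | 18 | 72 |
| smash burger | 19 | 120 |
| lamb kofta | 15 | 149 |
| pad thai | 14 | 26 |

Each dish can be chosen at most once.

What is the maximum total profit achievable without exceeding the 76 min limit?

750

The ratio heuristic lands on shrimp tacos + falafel wrap + grain bowl + jerk wings + bao buns + smash burger + lamb kofta (722) but leaves 7 min idle.
Replace smash burger with pulled-pork sliders: the trade gains 28 net, giving 750 at 75 min.
No other feasible combination exceeds 750.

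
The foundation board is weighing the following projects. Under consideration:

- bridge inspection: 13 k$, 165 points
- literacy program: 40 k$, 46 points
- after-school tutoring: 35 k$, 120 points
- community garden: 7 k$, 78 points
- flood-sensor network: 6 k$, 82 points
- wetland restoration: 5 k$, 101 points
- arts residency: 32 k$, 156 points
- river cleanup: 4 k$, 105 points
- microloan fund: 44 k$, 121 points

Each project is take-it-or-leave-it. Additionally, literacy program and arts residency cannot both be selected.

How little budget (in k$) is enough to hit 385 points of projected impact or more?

28

Need the lightest bundle worth ≥ 385.
bridge inspection + flood-sensor network + wetland restoration + river cleanup: 453 projected impact at 28 k$.
No combination under 28 k$ hits 385.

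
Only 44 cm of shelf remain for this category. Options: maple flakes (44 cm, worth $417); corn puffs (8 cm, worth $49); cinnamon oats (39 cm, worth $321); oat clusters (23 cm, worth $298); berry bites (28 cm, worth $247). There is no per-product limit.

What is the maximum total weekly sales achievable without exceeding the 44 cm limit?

The ratio heuristic lands on 2×corn puffs + oat clusters (396) but leaves 5 cm idle.
Dropping 2×corn puffs and oat clusters frees 39 cm; slotting in maple flakes (44 cm) lifts the total to 417 at 44 cm.

417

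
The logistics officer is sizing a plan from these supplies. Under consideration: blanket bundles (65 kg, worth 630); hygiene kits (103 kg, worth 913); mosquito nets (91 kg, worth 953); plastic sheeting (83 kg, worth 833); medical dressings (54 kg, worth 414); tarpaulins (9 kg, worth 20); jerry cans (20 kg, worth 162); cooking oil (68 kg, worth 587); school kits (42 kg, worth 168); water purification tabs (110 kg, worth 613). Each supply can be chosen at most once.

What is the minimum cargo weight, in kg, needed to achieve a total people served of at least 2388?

Need the lightest bundle worth ≥ 2388.
blanket bundles + mosquito nets + plastic sheeting reaches 2416 using 239 kg.
No combination under 239 kg hits 2388.

239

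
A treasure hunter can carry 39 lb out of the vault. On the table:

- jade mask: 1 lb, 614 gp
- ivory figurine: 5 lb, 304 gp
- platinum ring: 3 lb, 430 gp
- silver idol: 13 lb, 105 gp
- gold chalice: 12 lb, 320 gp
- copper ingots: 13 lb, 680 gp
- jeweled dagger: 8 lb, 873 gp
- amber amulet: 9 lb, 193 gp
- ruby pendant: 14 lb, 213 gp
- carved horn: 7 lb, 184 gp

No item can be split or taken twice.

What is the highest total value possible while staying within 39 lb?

Ranking by ratio (value/lb): jade mask 614.00, platinum ring 143.33, jeweled dagger 109.12.
Filling by ratio: jade mask + ivory figurine + platinum ring + copper ingots + jeweled dagger + carved horn for 3085, with 2 lb left unused.
Dropping carved horn frees 7 lb; slotting in amber amulet (9 lb) lifts the total to 3094 at 39 lb.
Nothing else within 39 lb beats 3094.

3094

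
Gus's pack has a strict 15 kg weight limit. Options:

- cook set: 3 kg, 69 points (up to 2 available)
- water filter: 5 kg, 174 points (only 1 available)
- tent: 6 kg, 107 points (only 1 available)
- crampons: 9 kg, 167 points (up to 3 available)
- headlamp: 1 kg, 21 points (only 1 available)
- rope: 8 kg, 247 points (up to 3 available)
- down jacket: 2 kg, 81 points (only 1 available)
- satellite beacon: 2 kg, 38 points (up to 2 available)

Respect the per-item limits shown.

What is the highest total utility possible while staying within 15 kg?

502

Density check — down jacket 40.50, water filter 34.80, rope 30.88 are the best per kg.
The ratio ordering already packs tightly: water filter + rope + down jacket, 15 kg, 502.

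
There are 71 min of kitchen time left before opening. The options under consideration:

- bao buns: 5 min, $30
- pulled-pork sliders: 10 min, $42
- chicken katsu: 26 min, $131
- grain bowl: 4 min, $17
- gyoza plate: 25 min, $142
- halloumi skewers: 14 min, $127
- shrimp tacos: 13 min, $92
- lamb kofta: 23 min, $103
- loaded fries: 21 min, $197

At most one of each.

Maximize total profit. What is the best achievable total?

519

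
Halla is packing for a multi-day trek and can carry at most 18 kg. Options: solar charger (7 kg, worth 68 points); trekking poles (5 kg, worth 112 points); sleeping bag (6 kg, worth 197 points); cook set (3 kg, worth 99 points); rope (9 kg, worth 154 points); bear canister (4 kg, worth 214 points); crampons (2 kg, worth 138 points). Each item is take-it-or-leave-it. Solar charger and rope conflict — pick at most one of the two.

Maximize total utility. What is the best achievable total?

661

Ranking by ratio (utility/kg): crampons 69.00, bear canister 53.50, cook set 33.00, sleeping bag 32.83.
The ratio heuristic lands on sleeping bag + cook set + bear canister + crampons (648) but leaves 3 kg idle.
Replace cook set with trekking poles: the trade gains 13 net, giving 661 at 17 kg.
The spare 1 kg is too small for any remaining item, and no feasible exchange beats 661.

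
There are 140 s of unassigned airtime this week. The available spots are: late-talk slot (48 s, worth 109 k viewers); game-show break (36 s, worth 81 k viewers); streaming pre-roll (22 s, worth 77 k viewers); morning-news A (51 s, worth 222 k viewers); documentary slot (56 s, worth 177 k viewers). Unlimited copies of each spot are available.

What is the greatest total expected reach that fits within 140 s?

530

By expected reach per s: morning-news A 4.35, streaming pre-roll 3.50, documentary slot 3.16 lead.
A density-first pass picks streaming pre-roll + 2×morning-news A — 521 at 124 s.
Replace morning-news A with 3×streaming pre-roll: the trade gains 9 net, giving 530 at 139 s.
Nothing else within 140 s beats 530.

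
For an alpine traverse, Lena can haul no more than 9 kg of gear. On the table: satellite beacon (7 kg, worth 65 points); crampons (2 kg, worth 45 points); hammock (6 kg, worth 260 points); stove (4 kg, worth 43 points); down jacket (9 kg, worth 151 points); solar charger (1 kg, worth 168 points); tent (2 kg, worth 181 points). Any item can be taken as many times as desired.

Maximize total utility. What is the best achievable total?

By utility per kg: solar charger 168.00, tent 90.50, hammock 43.33 lead.
The ratio ordering already packs tightly: 9×solar charger, 9 kg, 1512.
That's the maximum — no swap from here does better than 1512.

1512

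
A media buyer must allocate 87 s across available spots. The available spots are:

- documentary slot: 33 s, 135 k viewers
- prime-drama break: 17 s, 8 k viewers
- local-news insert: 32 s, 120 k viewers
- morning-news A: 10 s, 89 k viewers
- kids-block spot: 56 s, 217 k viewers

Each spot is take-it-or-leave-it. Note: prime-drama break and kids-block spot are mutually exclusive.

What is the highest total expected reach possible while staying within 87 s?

Ranking by ratio (expected reach/s): morning-news A 8.90, documentary slot 4.09, kids-block spot 3.88.
Documentary slot + local-news insert + morning-news A uses 75 of the 87 s and totals 344.
The spare 12 s is too small for any remaining spot, and no feasible exchange beats 344.

344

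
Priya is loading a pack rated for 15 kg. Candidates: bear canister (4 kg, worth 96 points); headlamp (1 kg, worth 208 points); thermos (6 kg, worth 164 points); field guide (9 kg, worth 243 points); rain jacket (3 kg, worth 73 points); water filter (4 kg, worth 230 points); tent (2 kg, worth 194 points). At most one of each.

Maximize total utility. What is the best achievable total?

Density check — headlamp 208.00, tent 97.00, water filter 57.50 are the best per kg.
A density-first pass picks headlamp + thermos + water filter + tent — 796 at 13 kg.
Dropping thermos frees 6 kg; slotting in bear canister + rain jacket (7 kg) lifts the total to 801 at 14 kg.
Next best is headlamp + thermos + water filter + tent at 796 (13 kg) — short by 5.

801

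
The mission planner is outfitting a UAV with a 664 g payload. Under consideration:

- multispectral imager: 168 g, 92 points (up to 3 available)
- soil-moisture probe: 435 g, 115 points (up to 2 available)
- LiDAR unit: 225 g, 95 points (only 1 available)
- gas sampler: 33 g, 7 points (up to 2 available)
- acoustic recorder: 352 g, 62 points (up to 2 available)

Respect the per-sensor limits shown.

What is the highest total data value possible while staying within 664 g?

293

Ranking by ratio (data value/g): multispectral imager 0.55, LiDAR unit 0.42, soil-moisture probe 0.26.
Greedy by ratio would take 3×multispectral imager + 2×gas sampler: 570 g used, total 290.
The 168 g tied up in multispectral imager is better spent on LiDAR unit — total rises to 293 (627 g).
That's the maximum — no swap from here does better than 293.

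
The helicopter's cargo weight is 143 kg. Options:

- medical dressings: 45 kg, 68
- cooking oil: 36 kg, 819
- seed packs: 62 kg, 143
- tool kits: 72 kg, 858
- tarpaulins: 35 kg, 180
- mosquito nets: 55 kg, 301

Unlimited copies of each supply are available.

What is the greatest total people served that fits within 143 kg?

2637

3×cooking oil + tarpaulins uses 143 of the 143 kg and totals 2637.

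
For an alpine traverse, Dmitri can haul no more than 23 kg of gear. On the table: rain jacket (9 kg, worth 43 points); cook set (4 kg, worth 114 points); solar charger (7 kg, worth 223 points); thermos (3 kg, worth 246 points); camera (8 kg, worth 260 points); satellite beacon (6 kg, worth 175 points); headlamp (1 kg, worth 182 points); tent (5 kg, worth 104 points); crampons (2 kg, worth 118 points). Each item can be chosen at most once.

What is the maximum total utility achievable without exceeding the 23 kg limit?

1058

The ratio heuristic lands on solar charger + thermos + camera + headlamp + crampons (1029) but leaves 2 kg idle.
The 8 kg tied up in camera is better spent on cook set + satellite beacon — total rises to 1058 (23 kg).
Next best is solar charger + thermos + camera + headlamp + crampons at 1029 (21 kg) — short by 29.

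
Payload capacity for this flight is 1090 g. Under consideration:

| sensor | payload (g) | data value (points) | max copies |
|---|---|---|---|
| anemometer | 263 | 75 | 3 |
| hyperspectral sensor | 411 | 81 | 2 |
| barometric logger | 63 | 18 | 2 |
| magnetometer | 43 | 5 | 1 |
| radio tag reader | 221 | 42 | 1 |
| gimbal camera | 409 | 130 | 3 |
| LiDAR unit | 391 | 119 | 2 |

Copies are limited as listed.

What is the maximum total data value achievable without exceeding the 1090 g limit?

335

Density check — gimbal camera 0.32, LiDAR unit 0.30, barometric logger 0.29, anemometer 0.29 are the best per g.
The ratio heuristic lands on 2×barometric logger + magnetometer + 2×gimbal camera (301) but leaves 103 g idle.
Dropping 2×barometric logger and magnetometer frees 169 g; slotting in anemometer (263 g) lifts the total to 335 at 1081 g.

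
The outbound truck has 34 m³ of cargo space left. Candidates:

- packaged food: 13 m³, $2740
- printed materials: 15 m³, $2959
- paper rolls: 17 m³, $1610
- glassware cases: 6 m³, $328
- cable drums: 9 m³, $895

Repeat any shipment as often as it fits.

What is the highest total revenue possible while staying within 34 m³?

A density-first pass picks 2×packaged food + glassware cases — 5808 at 32 m³.
Dropping packaged food frees 13 m³; slotting in printed materials (15 m³) lifts the total to 6027 at 34 m³.
Every other selection either busts 34 m³ or fails to beat 6027.

6027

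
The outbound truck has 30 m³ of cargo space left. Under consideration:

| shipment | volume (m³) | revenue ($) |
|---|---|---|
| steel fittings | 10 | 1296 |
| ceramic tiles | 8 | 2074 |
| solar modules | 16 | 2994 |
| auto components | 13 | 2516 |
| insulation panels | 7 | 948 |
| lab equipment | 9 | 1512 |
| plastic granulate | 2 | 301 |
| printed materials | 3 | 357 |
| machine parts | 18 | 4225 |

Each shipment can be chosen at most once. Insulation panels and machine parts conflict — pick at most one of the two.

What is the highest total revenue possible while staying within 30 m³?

6656

Ranking by ratio (revenue/m³): ceramic tiles 259.25, machine parts 234.72, auto components 193.54.
The ratio heuristic lands on ceramic tiles + plastic granulate + machine parts (6600) but leaves 2 m³ idle.
Dropping plastic granulate frees 2 m³; slotting in printed materials (3 m³) lifts the total to 6656 at 29 m³.
Next best is ceramic tiles + plastic granulate + machine parts at 6600 (28 m³) — short by 56.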